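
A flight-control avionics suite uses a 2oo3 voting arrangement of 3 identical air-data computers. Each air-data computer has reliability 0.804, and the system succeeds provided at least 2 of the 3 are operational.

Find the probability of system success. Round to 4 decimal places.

R = Σ_{i=2}^{3} C(3,i) p^i (1−p)^{3−i} with p = 0.804
C(3,2)·0.804^2·0.196^1 = 0.380093
C(3,3)·0.804^3·0.196^0 = 0.519718
Sum = 0.8998

0.8998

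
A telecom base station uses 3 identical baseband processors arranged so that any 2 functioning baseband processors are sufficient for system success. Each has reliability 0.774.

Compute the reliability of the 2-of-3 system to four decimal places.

0.8699

R = Σ_{i=2}^{3} C(3,i) p^i (1−p)^{3−i} with p = 0.774
C(3,2)·0.774^2·0.226^1 = 0.406174
C(3,3)·0.774^3·0.226^0 = 0.463685
Sum = 0.8699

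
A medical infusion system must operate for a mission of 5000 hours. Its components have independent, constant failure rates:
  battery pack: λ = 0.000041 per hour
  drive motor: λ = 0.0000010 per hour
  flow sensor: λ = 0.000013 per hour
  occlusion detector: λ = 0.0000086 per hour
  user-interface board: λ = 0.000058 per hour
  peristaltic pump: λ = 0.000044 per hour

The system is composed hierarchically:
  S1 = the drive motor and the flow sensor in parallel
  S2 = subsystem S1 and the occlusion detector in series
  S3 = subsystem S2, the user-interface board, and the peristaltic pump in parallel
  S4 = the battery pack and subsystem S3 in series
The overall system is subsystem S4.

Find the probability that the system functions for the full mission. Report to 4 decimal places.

0.8129

R(battery pack) = exp(−0.000041 × 5000) = 0.814647
R(drive motor) = exp(−0.0000010 × 5000) = 0.995012
R(flow sensor) = exp(−0.000013 × 5000) = 0.937067
R(occlusion detector) = exp(−0.0000086 × 5000) = 0.957911
R(user-interface board) = exp(−0.000058 × 5000) = 0.748264
R(peristaltic pump) = exp(−0.000044 × 5000) = 0.802519
Parallel (drive motor and flow sensor): 1 − (1 − 0.995012)(1 − 0.937067) = 0.999686
Series ([0.999686] and occlusion detector): 0.999686 × 0.957911 = 0.957610
Parallel ([0.957610], user-interface board, and peristaltic pump): 1 − (1 − 0.957610)(1 − 0.748264)(1 − 0.802519) = 0.997893
Series (battery pack and [0.997893]): 0.814647 × 0.997893 = 0.8129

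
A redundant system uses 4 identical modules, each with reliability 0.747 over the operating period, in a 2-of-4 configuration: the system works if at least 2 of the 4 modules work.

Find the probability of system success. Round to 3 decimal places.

R = Σ_{i=2}^{4} C(4,i) p^i (1−p)^{4−i} with p = 0.747
C(4,2)·0.747^2·0.253^2 = 0.21431
C(4,3)·0.747^3·0.253^1 = 0.42183
C(4,4)·0.747^4·0.253^0 = 0.31137
Sum = 0.948

0.948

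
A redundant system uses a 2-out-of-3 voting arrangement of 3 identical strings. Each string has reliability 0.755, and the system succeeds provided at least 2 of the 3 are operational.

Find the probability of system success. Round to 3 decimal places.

0.849

R = Σ_{i=2}^{3} C(3,i) p^i (1−p)^{3−i} with p = 0.755
C(3,2)·0.755^2·0.245^1 = 0.41897
C(3,3)·0.755^3·0.245^0 = 0.43037
Sum = 0.849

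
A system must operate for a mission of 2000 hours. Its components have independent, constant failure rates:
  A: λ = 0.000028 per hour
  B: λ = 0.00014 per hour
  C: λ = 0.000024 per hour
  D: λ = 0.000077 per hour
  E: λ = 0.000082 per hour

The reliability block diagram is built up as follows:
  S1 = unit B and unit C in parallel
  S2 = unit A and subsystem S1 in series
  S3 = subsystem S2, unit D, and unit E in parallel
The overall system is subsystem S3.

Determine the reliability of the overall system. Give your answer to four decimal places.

0.9986

R(A) = exp(−0.000028 × 2000) = 0.945539
R(B) = exp(−0.00014 × 2000) = 0.755784
R(C) = exp(−0.000024 × 2000) = 0.953134
R(D) = exp(−0.000077 × 2000) = 0.857272
R(E) = exp(−0.000082 × 2000) = 0.848742
Parallel (B and C): 1 − (1 − 0.755784)(1 − 0.953134) = 0.988555
Series (A and [0.988555]): 0.945539 × 0.988555 = 0.934717
Parallel ([0.934717], D, and E): 1 − (1 − 0.934717)(1 − 0.857272)(1 − 0.848742) = 0.9986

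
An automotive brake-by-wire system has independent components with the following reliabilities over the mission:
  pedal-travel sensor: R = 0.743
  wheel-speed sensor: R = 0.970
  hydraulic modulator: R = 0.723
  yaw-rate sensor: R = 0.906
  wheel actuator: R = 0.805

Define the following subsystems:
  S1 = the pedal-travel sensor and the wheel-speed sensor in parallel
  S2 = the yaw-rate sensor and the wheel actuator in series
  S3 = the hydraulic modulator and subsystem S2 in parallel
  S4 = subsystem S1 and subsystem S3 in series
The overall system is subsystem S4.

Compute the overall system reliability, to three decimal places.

0.918

Parallel (pedal-travel sensor and wheel-speed sensor): 1 − (1 − 0.74300)(1 − 0.97000) = 0.99229
Series (yaw-rate sensor and wheel actuator): 0.90600 × 0.80500 = 0.72933
Parallel (hydraulic modulator and [0.72933]): 1 − (1 − 0.72300)(1 − 0.72933) = 0.92502
Series ([0.99229] and [0.92502]): 0.99229 × 0.92502 = 0.918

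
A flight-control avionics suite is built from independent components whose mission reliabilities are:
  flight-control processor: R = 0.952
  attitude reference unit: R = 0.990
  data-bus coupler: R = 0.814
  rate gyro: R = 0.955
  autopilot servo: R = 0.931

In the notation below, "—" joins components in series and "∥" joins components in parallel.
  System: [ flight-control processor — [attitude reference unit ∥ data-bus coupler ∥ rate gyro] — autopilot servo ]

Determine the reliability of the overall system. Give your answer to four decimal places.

0.8862

Parallel (attitude reference unit, data-bus coupler, and rate gyro): 1 − (1 − 0.990000)(1 − 0.814000)(1 − 0.955000) = 0.999916
Series (flight-control processor, [0.999916], and autopilot servo): 0.952000 × 0.999916 × 0.931000 = 0.8862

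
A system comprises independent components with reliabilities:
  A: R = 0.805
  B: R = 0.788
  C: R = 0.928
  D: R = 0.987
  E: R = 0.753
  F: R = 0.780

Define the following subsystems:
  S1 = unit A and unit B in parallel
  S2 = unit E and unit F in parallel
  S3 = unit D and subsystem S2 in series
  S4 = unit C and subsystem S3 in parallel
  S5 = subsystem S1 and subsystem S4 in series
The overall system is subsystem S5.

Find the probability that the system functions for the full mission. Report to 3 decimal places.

Parallel (A and B): 1 − (1 − 0.80500)(1 − 0.78800) = 0.95866
Parallel (E and F): 1 − (1 − 0.75300)(1 − 0.78000) = 0.94566
Series (D and [0.94566]): 0.98700 × 0.94566 = 0.93337
Parallel (C and [0.93337]): 1 − (1 − 0.92800)(1 − 0.93337) = 0.99520
Series ([0.95866] and [0.99520]): 0.95866 × 0.99520 = 0.954

0.954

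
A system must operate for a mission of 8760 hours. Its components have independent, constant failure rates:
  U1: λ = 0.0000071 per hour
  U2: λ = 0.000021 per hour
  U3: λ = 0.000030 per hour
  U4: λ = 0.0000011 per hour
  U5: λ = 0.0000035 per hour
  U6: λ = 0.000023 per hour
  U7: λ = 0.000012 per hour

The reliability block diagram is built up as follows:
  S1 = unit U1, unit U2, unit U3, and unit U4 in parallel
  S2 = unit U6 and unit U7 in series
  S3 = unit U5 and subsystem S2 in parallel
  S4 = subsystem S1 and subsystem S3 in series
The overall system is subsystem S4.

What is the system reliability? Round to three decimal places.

R(U1) = exp(−0.0000071 × 8760) = 0.93970
R(U2) = exp(−0.000021 × 8760) = 0.83197
R(U3) = exp(−0.000030 × 8760) = 0.76890
R(U4) = exp(−0.0000011 × 8760) = 0.99041
R(U5) = exp(−0.0000035 × 8760) = 0.96981
R(U6) = exp(−0.000023 × 8760) = 0.81752
R(U7) = exp(−0.000012 × 8760) = 0.90022
Parallel (U1, U2, U3, and U4): 1 − (1 − 0.93970)(1 − 0.83197)(1 − 0.76890)(1 − 0.99041) = 0.99998
Series (U6 and U7): 0.81752 × 0.90022 = 0.73595
Parallel (U5 and [0.73595]): 1 − (1 − 0.96981)(1 − 0.73595) = 0.99203
Series ([0.99998] and [0.99203]): 0.99998 × 0.99203 = 0.992

0.992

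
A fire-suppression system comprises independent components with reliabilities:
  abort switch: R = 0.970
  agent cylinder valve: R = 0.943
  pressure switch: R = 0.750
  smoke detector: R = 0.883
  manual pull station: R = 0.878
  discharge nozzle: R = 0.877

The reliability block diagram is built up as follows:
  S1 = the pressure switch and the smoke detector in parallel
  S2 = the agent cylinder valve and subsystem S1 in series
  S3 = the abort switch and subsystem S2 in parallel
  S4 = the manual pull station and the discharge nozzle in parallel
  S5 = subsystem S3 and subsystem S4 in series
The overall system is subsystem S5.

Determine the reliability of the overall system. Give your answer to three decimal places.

Parallel (pressure switch and smoke detector): 1 − (1 − 0.75000)(1 − 0.88300) = 0.97075
Series (agent cylinder valve and [0.97075]): 0.94300 × 0.97075 = 0.91542
Parallel (abort switch and [0.91542]): 1 − (1 − 0.97000)(1 − 0.91542) = 0.99746
Parallel (manual pull station and discharge nozzle): 1 − (1 − 0.87800)(1 − 0.87700) = 0.98499
Series ([0.99746] and [0.98499]): 0.99746 × 0.98499 = 0.982

0.982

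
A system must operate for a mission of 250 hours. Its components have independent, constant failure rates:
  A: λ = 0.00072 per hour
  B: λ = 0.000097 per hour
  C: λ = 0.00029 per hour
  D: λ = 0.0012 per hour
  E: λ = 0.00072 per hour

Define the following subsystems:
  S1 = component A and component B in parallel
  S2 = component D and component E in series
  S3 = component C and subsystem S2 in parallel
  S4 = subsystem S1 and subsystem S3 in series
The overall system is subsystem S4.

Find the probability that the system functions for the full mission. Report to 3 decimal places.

0.969

R(A) = exp(−0.00072 × 250) = 0.83527
R(B) = exp(−0.000097 × 250) = 0.97604
R(C) = exp(−0.00029 × 250) = 0.93007
R(D) = exp(−0.0012 × 250) = 0.74082
R(E) = exp(−0.00072 × 250) = 0.83527
Parallel (A and B): 1 − (1 − 0.83527)(1 − 0.97604) = 0.99605
Series (D and E): 0.74082 × 0.83527 = 0.61878
Parallel (C and [0.61878]): 1 − (1 − 0.93007)(1 − 0.61878) = 0.97334
Series ([0.99605] and [0.97334]): 0.99605 × 0.97334 = 0.969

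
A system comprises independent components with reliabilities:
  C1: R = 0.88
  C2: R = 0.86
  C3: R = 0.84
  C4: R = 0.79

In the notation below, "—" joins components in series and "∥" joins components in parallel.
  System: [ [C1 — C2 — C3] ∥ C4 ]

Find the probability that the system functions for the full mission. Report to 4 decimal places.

Series (C1, C2, and C3): 0.880000 × 0.860000 × 0.840000 = 0.635712
Parallel ([0.635712] and C4): 1 − (1 − 0.635712)(1 − 0.790000) = 0.9235

0.9235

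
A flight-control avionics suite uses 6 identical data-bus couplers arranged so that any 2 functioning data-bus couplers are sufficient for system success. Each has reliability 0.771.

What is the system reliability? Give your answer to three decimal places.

0.997

R = Σ_{i=2}^{6} C(6,i) p^i (1−p)^{6−i} with p = 0.771
C(6,2)·0.771^2·0.229^4 = 0.02452
C(6,3)·0.771^3·0.229^3 = 0.11008
C(6,4)·0.771^4·0.229^2 = 0.27796
C(6,5)·0.771^5·0.229^1 = 0.37433
C(6,6)·0.771^6·0.229^0 = 0.21005
Sum = 0.997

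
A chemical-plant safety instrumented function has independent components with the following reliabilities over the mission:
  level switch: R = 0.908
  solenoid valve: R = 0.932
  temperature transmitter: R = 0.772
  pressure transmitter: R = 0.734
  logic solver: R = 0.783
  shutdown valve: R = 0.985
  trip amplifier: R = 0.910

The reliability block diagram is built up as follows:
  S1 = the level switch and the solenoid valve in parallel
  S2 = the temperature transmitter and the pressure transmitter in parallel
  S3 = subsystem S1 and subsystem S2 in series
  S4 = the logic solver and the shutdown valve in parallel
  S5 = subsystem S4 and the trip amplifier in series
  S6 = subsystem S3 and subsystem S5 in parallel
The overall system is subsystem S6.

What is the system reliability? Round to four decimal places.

0.9938

Parallel (level switch and solenoid valve): 1 − (1 − 0.908000)(1 − 0.932000) = 0.993744
Parallel (temperature transmitter and pressure transmitter): 1 − (1 − 0.772000)(1 − 0.734000) = 0.939352
Series ([0.993744] and [0.939352]): 0.993744 × 0.939352 = 0.933475
Parallel (logic solver and shutdown valve): 1 − (1 − 0.783000)(1 − 0.985000) = 0.996745
Series ([0.996745] and trip amplifier): 0.996745 × 0.910000 = 0.907038
Parallel ([0.933475] and [0.907038]): 1 − (1 − 0.933475)(1 − 0.907038) = 0.9938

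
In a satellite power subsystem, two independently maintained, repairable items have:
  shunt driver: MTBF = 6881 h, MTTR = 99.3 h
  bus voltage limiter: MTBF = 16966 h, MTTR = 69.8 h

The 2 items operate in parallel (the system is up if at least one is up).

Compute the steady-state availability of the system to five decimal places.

A(shunt driver) = MTBF/(MTBF+MTTR) = 6881/(6881+99.3) = 0.985774
A(bus voltage limiter) = MTBF/(MTBF+MTTR) = 16966/(16966+69.8) = 0.995903
Parallel availability: 1 − (1 − 0.985774)(1 − 0.995903) = 0.99994

0.99994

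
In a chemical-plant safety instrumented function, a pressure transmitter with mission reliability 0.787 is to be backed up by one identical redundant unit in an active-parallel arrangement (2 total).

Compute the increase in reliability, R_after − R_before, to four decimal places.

R_before = 0.787
R_after = 1 − (1 − 0.787)^2 = 0.9546
ΔR = 0.9546 − 0.787 = 0.1676

0.1676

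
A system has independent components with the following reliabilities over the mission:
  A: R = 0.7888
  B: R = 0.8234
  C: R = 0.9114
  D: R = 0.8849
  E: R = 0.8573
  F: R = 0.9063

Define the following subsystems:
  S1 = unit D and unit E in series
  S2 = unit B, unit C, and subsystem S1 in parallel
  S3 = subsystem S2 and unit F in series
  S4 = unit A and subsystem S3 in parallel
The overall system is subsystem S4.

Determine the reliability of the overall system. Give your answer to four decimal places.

0.9795

Series (D and E): 0.884900 × 0.857300 = 0.758625
Parallel (B, C, and [0.758625]): 1 − (1 − 0.823400)(1 − 0.911400)(1 − 0.758625) = 0.996223
Series ([0.996223] and F): 0.996223 × 0.906300 = 0.902877
Parallel (A and [0.902877]): 1 − (1 − 0.788800)(1 − 0.902877) = 0.9795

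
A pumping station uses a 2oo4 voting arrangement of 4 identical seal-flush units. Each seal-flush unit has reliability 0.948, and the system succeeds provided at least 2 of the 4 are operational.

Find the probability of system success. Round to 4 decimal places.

R = Σ_{i=2}^{4} C(4,i) p^i (1−p)^{4−i} with p = 0.948
C(4,2)·0.948^2·0.052^2 = 0.014581
C(4,3)·0.948^3·0.052^1 = 0.177210
C(4,4)·0.948^4·0.052^0 = 0.807669
Sum = 0.9995

0.9995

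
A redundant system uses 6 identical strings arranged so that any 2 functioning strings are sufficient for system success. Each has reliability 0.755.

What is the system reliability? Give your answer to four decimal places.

R = Σ_{i=2}^{6} C(6,i) p^i (1−p)^{6−i} with p = 0.755
C(6,2)·0.755^2·0.245^4 = 0.030807
C(6,3)·0.755^3·0.245^3 = 0.126581
C(6,4)·0.755^4·0.245^2 = 0.292557
C(6,5)·0.755^5·0.245^1 = 0.360622
C(6,6)·0.755^6·0.245^0 = 0.185217
Sum = 0.9958

0.9958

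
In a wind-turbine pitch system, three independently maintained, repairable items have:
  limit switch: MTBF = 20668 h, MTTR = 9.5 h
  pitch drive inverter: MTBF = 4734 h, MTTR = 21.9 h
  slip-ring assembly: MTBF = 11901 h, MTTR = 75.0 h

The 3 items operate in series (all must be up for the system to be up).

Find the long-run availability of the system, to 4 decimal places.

A(limit switch) = MTBF/(MTBF+MTTR) = 20668/(20668+9.5) = 0.999541
A(pitch drive inverter) = MTBF/(MTBF+MTTR) = 4734/(4734+21.9) = 0.995395
A(slip-ring assembly) = MTBF/(MTBF+MTTR) = 11901/(11901+75.0) = 0.993737
Series availability: 0.999541 × 0.995395 × 0.993737 = 0.9887

0.9887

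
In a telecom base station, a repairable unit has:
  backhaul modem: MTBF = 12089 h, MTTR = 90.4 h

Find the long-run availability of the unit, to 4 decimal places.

A(backhaul modem) = MTBF/(MTBF+MTTR) = 12089/(12089+90.4) = 0.9926

0.9926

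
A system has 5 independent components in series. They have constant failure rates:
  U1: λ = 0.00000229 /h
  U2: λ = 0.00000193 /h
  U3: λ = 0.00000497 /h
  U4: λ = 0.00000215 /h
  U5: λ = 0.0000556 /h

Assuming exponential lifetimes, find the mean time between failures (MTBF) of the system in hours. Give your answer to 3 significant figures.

Series of exponential components: λ_sys = Σ λ_i
λ_sys = 0.00000229 + 0.00000193 + 0.00000497 + 0.00000215 + 0.0000556 = 6.6940e-05 /h
MTBF = 1 / λ_sys = 14900 h

14900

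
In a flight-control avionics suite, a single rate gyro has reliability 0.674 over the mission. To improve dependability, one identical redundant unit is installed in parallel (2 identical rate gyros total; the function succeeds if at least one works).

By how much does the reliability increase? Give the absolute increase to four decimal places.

0.2197

R_before = 0.674
R_after = 1 − (1 − 0.674)^2 = 0.8937
ΔR = 0.8937 − 0.674 = 0.2197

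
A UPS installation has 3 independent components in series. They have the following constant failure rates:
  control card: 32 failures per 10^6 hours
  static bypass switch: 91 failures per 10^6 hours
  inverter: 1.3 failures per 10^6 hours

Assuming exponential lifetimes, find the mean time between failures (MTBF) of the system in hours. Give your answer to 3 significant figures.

8050

Series of exponential components: λ_sys = Σ λ_i
λ_sys = 0.000032 + 0.000091 + 0.0000013 = 1.2430e-04 /h
MTBF = 1 / λ_sys = 8050 h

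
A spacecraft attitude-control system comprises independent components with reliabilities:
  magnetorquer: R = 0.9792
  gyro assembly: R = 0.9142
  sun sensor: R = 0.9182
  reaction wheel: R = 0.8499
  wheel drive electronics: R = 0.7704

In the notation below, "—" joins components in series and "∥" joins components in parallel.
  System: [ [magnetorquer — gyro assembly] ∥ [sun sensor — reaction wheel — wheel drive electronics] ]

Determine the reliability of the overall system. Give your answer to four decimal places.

0.9582

Series (magnetorquer and gyro assembly): 0.979200 × 0.914200 = 0.895185
Series (sun sensor, reaction wheel, and wheel drive electronics): 0.918200 × 0.849900 × 0.770400 = 0.601203
Parallel ([0.895185] and [0.601203]): 1 − (1 − 0.895185)(1 − 0.601203) = 0.9582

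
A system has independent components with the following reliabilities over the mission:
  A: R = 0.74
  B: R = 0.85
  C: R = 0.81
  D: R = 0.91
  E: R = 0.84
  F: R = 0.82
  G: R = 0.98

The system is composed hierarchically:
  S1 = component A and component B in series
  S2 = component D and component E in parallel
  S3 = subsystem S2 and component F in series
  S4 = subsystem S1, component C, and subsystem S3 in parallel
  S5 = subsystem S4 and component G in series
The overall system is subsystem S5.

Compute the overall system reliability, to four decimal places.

Series (A and B): 0.740000 × 0.850000 = 0.629000
Parallel (D and E): 1 − (1 − 0.910000)(1 − 0.840000) = 0.985600
Series ([0.985600] and F): 0.985600 × 0.820000 = 0.808192
Parallel ([0.629000], C, and [0.808192]): 1 − (1 − 0.629000)(1 − 0.810000)(1 − 0.808192) = 0.986479
Series ([0.986479] and G): 0.986479 × 0.980000 = 0.9667

0.9667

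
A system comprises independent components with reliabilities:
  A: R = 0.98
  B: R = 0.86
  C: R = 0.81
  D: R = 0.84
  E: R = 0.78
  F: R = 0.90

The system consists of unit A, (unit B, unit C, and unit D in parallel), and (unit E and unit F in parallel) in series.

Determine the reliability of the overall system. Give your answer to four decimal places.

Parallel (B, C, and D): 1 − (1 − 0.860000)(1 − 0.810000)(1 − 0.840000) = 0.995744
Parallel (E and F): 1 − (1 − 0.780000)(1 − 0.900000) = 0.978000
Series (A, [0.995744], and [0.978000]): 0.980000 × 0.995744 × 0.978000 = 0.9544

0.9544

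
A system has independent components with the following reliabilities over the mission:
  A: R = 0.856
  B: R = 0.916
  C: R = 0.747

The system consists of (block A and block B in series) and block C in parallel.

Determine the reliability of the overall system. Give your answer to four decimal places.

Series (A and B): 0.856000 × 0.916000 = 0.784096
Parallel ([0.784096] and C): 1 − (1 − 0.784096)(1 − 0.747000) = 0.9454

0.9454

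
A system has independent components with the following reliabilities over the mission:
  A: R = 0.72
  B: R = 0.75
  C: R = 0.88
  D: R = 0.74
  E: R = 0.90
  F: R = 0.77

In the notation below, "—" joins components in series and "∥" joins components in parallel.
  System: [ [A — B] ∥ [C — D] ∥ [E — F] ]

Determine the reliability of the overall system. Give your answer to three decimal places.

0.951

Series (A and B): 0.72000 × 0.75000 = 0.54000
Series (C and D): 0.88000 × 0.74000 = 0.65120
Series (E and F): 0.90000 × 0.77000 = 0.69300
Parallel ([0.54000], [0.65120], and [0.69300]): 1 − (1 − 0.54000)(1 − 0.65120)(1 − 0.69300) = 0.951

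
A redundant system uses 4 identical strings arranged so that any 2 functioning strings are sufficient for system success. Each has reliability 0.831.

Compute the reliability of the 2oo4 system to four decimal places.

R = Σ_{i=2}^{4} C(4,i) p^i (1−p)^{4−i} with p = 0.831
C(4,2)·0.831^2·0.169^2 = 0.118339
C(4,3)·0.831^3·0.169^1 = 0.387927
C(4,4)·0.831^4·0.169^0 = 0.476874
Sum = 0.9831

0.9831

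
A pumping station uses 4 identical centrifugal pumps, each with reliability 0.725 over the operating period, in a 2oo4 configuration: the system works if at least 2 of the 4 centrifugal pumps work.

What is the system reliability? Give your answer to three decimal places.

0.934

R = Σ_{i=2}^{4} C(4,i) p^i (1−p)^{4−i} with p = 0.725
C(4,2)·0.725^2·0.275^2 = 0.23850
C(4,3)·0.725^3·0.275^1 = 0.41919
C(4,4)·0.725^4·0.275^0 = 0.27628
Sum = 0.934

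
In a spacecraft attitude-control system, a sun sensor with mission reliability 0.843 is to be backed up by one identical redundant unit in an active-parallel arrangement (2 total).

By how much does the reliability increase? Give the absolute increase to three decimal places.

0.132

R_before = 0.843
R_after = 1 − (1 − 0.843)^2 = 0.975
ΔR = 0.975 − 0.843 = 0.132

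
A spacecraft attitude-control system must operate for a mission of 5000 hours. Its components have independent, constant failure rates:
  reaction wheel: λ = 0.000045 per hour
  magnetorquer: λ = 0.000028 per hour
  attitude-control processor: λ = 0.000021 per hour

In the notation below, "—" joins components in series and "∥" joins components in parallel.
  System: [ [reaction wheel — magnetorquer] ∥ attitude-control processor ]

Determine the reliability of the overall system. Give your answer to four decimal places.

0.9695

R(reaction wheel) = exp(−0.000045 × 5000) = 0.798516
R(magnetorquer) = exp(−0.000028 × 5000) = 0.869358
R(attitude-control processor) = exp(−0.000021 × 5000) = 0.900325
Series (reaction wheel and magnetorquer): 0.798516 × 0.869358 = 0.694196
Parallel ([0.694196] and attitude-control processor): 1 − (1 − 0.694196)(1 − 0.900325) = 0.9695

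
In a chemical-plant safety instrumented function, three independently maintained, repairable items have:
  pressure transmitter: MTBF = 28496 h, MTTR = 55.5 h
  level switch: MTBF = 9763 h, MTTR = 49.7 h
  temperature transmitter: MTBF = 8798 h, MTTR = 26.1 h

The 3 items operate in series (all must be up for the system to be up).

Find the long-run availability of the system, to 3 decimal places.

0.990

A(pressure transmitter) = MTBF/(MTBF+MTTR) = 28496/(28496+55.5) = 0.998056
A(level switch) = MTBF/(MTBF+MTTR) = 9763/(9763+49.7) = 0.994935
A(temperature transmitter) = MTBF/(MTBF+MTTR) = 8798/(8798+26.1) = 0.997042
Series availability: 0.998056 × 0.994935 × 0.997042 = 0.990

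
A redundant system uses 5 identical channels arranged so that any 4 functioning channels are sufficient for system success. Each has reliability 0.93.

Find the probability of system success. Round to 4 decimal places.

R = Σ_{i=4}^{5} C(5,i) p^i (1−p)^{5−i} with p = 0.93
C(5,4)·0.93^4·0.07^1 = 0.261818
C(5,5)·0.93^5·0.07^0 = 0.695688
Sum = 0.9575

0.9575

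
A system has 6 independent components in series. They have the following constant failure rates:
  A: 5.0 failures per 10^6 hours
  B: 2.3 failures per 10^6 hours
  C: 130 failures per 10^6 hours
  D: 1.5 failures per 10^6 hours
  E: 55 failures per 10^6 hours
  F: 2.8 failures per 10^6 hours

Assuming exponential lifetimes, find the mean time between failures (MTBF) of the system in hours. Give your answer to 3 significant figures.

5090

Series of exponential components: λ_sys = Σ λ_i
λ_sys = 0.0000050 + 0.0000023 + 0.00013 + 0.0000015 + 0.000055 + 0.0000028 = 1.9660e-04 /h
MTBF = 1 / λ_sys = 5090 h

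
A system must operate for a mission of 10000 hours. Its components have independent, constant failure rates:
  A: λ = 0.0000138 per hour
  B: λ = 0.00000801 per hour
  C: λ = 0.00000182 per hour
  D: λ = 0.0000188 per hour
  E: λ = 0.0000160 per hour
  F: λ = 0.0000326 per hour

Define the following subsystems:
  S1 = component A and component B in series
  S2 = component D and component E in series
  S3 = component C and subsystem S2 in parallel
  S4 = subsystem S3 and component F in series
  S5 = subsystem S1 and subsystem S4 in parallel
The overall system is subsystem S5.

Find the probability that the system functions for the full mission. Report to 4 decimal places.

R(A) = exp(−0.0000138 × 10000) = 0.871099
R(B) = exp(−0.00000801 × 10000) = 0.923024
R(C) = exp(−0.00000182 × 10000) = 0.981965
R(D) = exp(−0.0000188 × 10000) = 0.828615
R(E) = exp(−0.0000160 × 10000) = 0.852144
R(F) = exp(−0.0000326 × 10000) = 0.721805
Series (A and B): 0.871099 × 0.923024 = 0.804045
Series (D and E): 0.828615 × 0.852144 = 0.706099
Parallel (C and [0.706099]): 1 − (1 − 0.981965)(1 − 0.706099) = 0.994699
Series ([0.994699] and F): 0.994699 × 0.721805 = 0.717979
Parallel ([0.804045] and [0.717979]): 1 − (1 − 0.804045)(1 − 0.717979) = 0.9447

0.9447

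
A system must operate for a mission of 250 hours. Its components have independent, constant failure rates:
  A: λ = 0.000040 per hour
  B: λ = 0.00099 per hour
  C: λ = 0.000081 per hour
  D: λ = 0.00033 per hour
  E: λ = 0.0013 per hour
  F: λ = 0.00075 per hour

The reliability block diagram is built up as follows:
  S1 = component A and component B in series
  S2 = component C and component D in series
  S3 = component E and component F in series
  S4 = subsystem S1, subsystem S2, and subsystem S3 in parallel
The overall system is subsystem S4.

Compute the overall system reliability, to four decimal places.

R(A) = exp(−0.000040 × 250) = 0.990050
R(B) = exp(−0.00099 × 250) = 0.780750
R(C) = exp(−0.000081 × 250) = 0.979954
R(D) = exp(−0.00033 × 250) = 0.920811
R(E) = exp(−0.0013 × 250) = 0.722527
R(F) = exp(−0.00075 × 250) = 0.829029
Series (A and B): 0.990050 × 0.780750 = 0.772982
Series (C and D): 0.979954 × 0.920811 = 0.902352
Series (E and F): 0.722527 × 0.829029 = 0.598996
Parallel ([0.772982], [0.902352], and [0.598996]): 1 − (1 − 0.772982)(1 − 0.902352)(1 − 0.598996) = 0.9911

0.9911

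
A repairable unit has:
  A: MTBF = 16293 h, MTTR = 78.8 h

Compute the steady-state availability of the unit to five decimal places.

A(A) = MTBF/(MTBF+MTTR) = 16293/(16293+78.8) = 0.99519

0.99519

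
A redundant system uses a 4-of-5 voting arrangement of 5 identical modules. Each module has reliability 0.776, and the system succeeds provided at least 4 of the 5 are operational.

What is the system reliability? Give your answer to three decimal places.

0.688

R = Σ_{i=4}^{5} C(5,i) p^i (1−p)^{5−i} with p = 0.776
C(5,4)·0.776^4·0.224^1 = 0.40613
C(5,5)·0.776^5·0.224^0 = 0.28139
Sum = 0.688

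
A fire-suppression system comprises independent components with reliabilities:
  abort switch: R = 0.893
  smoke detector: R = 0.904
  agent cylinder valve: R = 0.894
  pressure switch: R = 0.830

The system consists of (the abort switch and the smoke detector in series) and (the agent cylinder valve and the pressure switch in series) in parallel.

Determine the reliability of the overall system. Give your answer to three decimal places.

Series (abort switch and smoke detector): 0.89300 × 0.90400 = 0.80727
Series (agent cylinder valve and pressure switch): 0.89400 × 0.83000 = 0.74202
Parallel ([0.80727] and [0.74202]): 1 − (1 − 0.80727)(1 − 0.74202) = 0.950

0.950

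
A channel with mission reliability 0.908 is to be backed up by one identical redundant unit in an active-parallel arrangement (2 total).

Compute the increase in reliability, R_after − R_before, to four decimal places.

0.0835

R_before = 0.908
R_after = 1 − (1 − 0.908)^2 = 0.9915
ΔR = 0.9915 − 0.908 = 0.0835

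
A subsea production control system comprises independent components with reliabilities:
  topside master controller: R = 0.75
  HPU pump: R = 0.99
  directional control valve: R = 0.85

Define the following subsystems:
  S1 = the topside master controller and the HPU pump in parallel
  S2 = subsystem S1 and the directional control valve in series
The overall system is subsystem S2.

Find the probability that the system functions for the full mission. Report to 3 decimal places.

0.848

Parallel (topside master controller and HPU pump): 1 − (1 − 0.75000)(1 − 0.99000) = 0.99750
Series ([0.99750] and directional control valve): 0.99750 × 0.85000 = 0.848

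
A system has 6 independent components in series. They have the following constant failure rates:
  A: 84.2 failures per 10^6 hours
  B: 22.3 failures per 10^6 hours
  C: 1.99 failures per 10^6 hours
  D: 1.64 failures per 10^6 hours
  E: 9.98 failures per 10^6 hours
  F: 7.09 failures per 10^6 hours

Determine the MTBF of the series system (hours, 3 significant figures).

Series of exponential components: λ_sys = Σ λ_i
λ_sys = 0.0000842 + 0.0000223 + 0.00000199 + 0.00000164 + 0.00000998 + 0.00000709 = 1.2720e-04 /h
MTBF = 1 / λ_sys = 7860 h

7860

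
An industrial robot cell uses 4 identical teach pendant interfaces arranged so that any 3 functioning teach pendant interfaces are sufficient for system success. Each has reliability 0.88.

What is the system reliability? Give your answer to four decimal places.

R = Σ_{i=3}^{4} C(4,i) p^i (1−p)^{4−i} with p = 0.88
C(4,3)·0.88^3·0.12^1 = 0.327107
C(4,4)·0.88^4·0.12^0 = 0.599695
Sum = 0.9268

0.9268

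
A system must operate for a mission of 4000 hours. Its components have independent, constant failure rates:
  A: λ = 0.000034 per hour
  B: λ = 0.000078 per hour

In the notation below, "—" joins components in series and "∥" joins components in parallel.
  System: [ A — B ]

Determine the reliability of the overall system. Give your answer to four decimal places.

0.6389

R(A) = exp(−0.000034 × 4000) = 0.872843
R(B) = exp(−0.000078 × 4000) = 0.731982
Series (A and B): 0.872843 × 0.731982 = 0.6389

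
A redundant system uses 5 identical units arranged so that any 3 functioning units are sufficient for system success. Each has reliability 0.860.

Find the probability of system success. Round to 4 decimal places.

0.9780

R = Σ_{i=3}^{5} C(5,i) p^i (1−p)^{5−i} with p = 0.860
C(5,3)·0.860^3·0.140^2 = 0.124667
C(5,4)·0.860^4·0.140^1 = 0.382906
C(5,5)·0.860^5·0.140^0 = 0.470427
Sum = 0.9780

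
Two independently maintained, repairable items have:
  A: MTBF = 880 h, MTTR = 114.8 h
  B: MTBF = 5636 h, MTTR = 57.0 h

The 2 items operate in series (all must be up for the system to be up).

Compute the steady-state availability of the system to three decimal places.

A(A) = MTBF/(MTBF+MTTR) = 880/(880+114.8) = 0.884600
A(B) = MTBF/(MTBF+MTTR) = 5636/(5636+57.0) = 0.989988
Series availability: 0.884600 × 0.989988 = 0.876

0.876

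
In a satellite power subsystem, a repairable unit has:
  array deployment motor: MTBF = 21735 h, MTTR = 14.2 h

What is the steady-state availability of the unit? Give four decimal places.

A(array deployment motor) = MTBF/(MTBF+MTTR) = 21735/(21735+14.2) = 0.9993

0.9993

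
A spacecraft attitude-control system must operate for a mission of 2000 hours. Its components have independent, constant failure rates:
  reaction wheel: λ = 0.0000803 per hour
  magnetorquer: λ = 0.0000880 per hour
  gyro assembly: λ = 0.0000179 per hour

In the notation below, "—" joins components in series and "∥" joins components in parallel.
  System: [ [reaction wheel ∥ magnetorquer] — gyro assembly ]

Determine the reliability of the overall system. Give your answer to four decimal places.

0.9417

R(reaction wheel) = exp(−0.0000803 × 2000) = 0.851633
R(magnetorquer) = exp(−0.0000880 × 2000) = 0.838618
R(gyro assembly) = exp(−0.0000179 × 2000) = 0.964833
Parallel (reaction wheel and magnetorquer): 1 − (1 − 0.851633)(1 − 0.838618) = 0.976056
Series ([0.976056] and gyro assembly): 0.976056 × 0.964833 = 0.9417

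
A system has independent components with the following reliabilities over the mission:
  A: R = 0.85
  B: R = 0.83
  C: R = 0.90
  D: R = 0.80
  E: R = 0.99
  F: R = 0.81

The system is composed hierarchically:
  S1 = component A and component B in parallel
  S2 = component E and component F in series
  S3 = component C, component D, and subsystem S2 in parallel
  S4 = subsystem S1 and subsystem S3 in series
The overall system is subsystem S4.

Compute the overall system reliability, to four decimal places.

Parallel (A and B): 1 − (1 − 0.850000)(1 − 0.830000) = 0.974500
Series (E and F): 0.990000 × 0.810000 = 0.801900
Parallel (C, D, and [0.801900]): 1 − (1 − 0.900000)(1 − 0.800000)(1 − 0.801900) = 0.996038
Series ([0.974500] and [0.996038]): 0.974500 × 0.996038 = 0.9706

0.9706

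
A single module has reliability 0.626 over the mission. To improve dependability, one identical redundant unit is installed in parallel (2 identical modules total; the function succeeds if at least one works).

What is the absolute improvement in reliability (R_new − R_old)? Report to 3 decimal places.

0.234

R_before = 0.626
R_after = 1 − (1 − 0.626)^2 = 0.860
ΔR = 0.860 − 0.626 = 0.234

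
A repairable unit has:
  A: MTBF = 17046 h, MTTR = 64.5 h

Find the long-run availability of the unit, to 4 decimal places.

0.9962

A(A) = MTBF/(MTBF+MTTR) = 17046/(17046+64.5) = 0.9962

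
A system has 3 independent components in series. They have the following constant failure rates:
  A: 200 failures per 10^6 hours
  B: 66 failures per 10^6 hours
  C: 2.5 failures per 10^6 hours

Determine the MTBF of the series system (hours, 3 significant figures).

3720

Series of exponential components: λ_sys = Σ λ_i
λ_sys = 0.00020 + 0.000066 + 0.0000025 = 2.6850e-04 /h
MTBF = 1 / λ_sys = 3720 h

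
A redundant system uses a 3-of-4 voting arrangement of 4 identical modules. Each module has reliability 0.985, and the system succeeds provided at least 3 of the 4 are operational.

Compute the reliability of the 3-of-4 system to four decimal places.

R = Σ_{i=3}^{4} C(4,i) p^i (1−p)^{4−i} with p = 0.985
C(4,3)·0.985^3·0.015^1 = 0.057340
C(4,4)·0.985^4·0.015^0 = 0.941337
Sum = 0.9987

0.9987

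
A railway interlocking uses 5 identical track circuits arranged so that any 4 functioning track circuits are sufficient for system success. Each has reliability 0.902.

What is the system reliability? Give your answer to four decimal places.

R = Σ_{i=4}^{5} C(5,i) p^i (1−p)^{5−i} with p = 0.902
C(5,4)·0.902^4·0.098^1 = 0.324356
C(5,5)·0.902^5·0.098^0 = 0.597080
Sum = 0.9214

0.9214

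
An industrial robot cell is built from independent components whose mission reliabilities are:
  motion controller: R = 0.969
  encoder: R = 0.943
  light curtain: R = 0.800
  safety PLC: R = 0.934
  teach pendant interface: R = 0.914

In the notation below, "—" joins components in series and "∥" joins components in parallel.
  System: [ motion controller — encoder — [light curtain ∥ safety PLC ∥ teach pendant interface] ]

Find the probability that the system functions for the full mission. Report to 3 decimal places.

0.913

Parallel (light curtain, safety PLC, and teach pendant interface): 1 − (1 − 0.80000)(1 − 0.93400)(1 − 0.91400) = 0.99886
Series (motion controller, encoder, and [0.99886]): 0.96900 × 0.94300 × 0.99886 = 0.913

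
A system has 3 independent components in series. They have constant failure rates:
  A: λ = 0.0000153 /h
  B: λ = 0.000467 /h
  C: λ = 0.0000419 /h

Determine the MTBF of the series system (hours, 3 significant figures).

1910

Series of exponential components: λ_sys = Σ λ_i
λ_sys = 0.0000153 + 0.000467 + 0.0000419 = 5.2420e-04 /h
MTBF = 1 / λ_sys = 1910 h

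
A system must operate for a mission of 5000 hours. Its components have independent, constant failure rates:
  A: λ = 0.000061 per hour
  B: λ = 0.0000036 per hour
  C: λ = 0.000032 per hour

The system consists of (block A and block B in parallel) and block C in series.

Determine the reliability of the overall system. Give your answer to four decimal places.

R(A) = exp(−0.000061 × 5000) = 0.737123
R(B) = exp(−0.0000036 × 5000) = 0.982161
R(C) = exp(−0.000032 × 5000) = 0.852144
Parallel (A and B): 1 − (1 − 0.737123)(1 − 0.982161) = 0.995311
Series ([0.995311] and C): 0.995311 × 0.852144 = 0.8481

0.8481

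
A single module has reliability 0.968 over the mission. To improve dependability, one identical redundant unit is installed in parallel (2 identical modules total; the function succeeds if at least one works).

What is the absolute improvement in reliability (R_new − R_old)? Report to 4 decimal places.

0.0310

R_before = 0.968
R_after = 1 − (1 − 0.968)^2 = 0.9990
ΔR = 0.9990 − 0.968 = 0.0310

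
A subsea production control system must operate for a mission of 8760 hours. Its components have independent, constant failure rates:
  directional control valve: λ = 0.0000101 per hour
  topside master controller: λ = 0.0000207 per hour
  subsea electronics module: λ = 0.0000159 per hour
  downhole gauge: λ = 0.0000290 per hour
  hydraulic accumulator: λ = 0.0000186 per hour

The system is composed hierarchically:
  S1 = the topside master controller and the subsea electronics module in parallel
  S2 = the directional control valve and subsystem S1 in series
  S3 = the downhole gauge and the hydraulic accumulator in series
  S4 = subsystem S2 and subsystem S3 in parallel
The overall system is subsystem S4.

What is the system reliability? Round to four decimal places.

0.9644

R(directional control valve) = exp(−0.0000101 × 8760) = 0.915325
R(topside master controller) = exp(−0.0000207 × 8760) = 0.834158
R(subsea electronics module) = exp(−0.0000159 × 8760) = 0.869981
R(downhole gauge) = exp(−0.0000290 × 8760) = 0.775661
R(hydraulic accumulator) = exp(−0.0000186 × 8760) = 0.849646
Parallel (topside master controller and subsea electronics module): 1 − (1 − 0.834158)(1 − 0.869981) = 0.978437
Series (directional control valve and [0.978437]): 0.915325 × 0.978437 = 0.895588
Series (downhole gauge and hydraulic accumulator): 0.775661 × 0.849646 = 0.659037
Parallel ([0.895588] and [0.659037]): 1 − (1 − 0.895588)(1 − 0.659037) = 0.9644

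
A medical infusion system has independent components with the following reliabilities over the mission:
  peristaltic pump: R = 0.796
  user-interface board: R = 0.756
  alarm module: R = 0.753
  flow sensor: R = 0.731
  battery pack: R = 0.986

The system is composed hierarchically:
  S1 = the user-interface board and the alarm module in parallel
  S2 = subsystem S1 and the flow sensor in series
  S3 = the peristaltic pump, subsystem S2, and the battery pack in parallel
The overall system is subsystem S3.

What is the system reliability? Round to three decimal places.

Parallel (user-interface board and alarm module): 1 − (1 − 0.75600)(1 − 0.75300) = 0.93973
Series ([0.93973] and flow sensor): 0.93973 × 0.73100 = 0.68694
Parallel (peristaltic pump, [0.68694], and battery pack): 1 − (1 − 0.79600)(1 − 0.68694)(1 − 0.98600) = 0.999

0.999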